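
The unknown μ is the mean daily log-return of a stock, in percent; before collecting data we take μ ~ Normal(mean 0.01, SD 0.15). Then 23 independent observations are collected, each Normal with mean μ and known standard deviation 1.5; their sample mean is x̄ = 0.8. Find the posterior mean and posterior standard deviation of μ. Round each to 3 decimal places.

Posterior mean ≈ 0.158; posterior SD ≈ 0.135

With known σ, the Normal prior is conjugate. Weight on the data is w = (n/σ²)/(n/σ² + 1/τ₀²) = 10.2222/(10.2222+44.4444) = 0.18699.
Posterior mean = w·x̄ + (1−w)·μ₀ = 0.18699·0.8 + 0.81301·0.01 = 0.158. Posterior variance = 1/(10.2222+44.4444) = 0.0182927, so SD = 0.135.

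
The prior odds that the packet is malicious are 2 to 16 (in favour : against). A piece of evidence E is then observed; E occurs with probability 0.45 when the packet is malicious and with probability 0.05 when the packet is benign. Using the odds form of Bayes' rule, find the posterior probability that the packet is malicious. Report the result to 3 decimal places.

Posterior probability ≈ 0.529

Prior odds = 2/16 = 0.12500.
Likelihood ratio for E = 0.45/0.05 = 9.0000.
Posterior odds = prior odds × LR = 1.1250.
Posterior probability = odds/(1+odds) = 1.1250/2.1250 = 0.529.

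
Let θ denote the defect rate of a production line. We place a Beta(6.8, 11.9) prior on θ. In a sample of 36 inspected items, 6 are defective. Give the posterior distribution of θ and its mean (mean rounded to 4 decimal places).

Posterior: Beta(12.8, 41.9); mean ≈ 0.2340

The binomial likelihood is conjugate to the Beta prior: with 6 successes and 30 failures, the posterior is Beta(6.8+6, 11.9+30) = Beta(12.8, 41.9).
Posterior mean = α/(α+β) = 12.8/54.7 = 0.2340.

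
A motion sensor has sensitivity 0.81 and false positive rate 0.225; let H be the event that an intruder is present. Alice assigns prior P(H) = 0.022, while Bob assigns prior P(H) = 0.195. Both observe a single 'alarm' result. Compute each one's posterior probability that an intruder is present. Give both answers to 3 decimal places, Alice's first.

Alice: 0.075; Bob: 0.466

The likelihood ratio for an 'alarm' result is 0.81/0.225 = 3.6000.
Alice: prior odds 0.022/0.978 = 0.022495; posterior odds 0.080982; posterior probability 0.075.
Bob: prior odds 0.195/0.805 = 0.24224; posterior odds 0.87205; posterior probability 0.466.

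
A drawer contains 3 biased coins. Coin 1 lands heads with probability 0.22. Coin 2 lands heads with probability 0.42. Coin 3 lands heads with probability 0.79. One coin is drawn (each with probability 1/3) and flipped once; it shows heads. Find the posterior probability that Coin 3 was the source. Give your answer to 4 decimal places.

Posterior probability ≈ 0.5524

Tabulate prior·likelihood by source: [1] prior 0.333333, lik 0.22, product 0.07333; [2] prior 0.333333, lik 0.42, product 0.1400; [3] prior 0.333333, lik 0.79, product 0.2633.
Normalizing constant = 0.47667; the posterior for Coin 3 is its product over the sum, 0.2633/0.47667 = 0.5524.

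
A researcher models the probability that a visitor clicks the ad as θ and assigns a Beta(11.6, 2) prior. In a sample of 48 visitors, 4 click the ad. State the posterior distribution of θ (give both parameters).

Posterior: Beta(15.6, 46)

Observing 4 successes and 44 failures updates Beta(11.6, 2) by adding the success and failure counts to the two shape parameters: α = 11.6+4 = 15.6, β = 2+44 = 46.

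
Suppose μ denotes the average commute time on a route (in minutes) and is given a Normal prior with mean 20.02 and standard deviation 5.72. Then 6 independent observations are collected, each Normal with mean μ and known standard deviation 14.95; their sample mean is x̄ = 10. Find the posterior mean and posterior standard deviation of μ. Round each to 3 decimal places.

Posterior mean ≈ 15.335; posterior SD ≈ 4.174

With known σ, the Normal prior is conjugate. Weight on the data is w = (n/σ²)/(n/σ² + 1/τ₀²) = 0.0268453/(0.0268453+0.0305638) = 0.46761.
Posterior mean = w·x̄ + (1−w)·μ₀ = 0.46761·10 + 0.53239·20.02 = 15.335. Posterior variance = 1/(0.0268453+0.0305638) = 17.4188, so SD = 4.174.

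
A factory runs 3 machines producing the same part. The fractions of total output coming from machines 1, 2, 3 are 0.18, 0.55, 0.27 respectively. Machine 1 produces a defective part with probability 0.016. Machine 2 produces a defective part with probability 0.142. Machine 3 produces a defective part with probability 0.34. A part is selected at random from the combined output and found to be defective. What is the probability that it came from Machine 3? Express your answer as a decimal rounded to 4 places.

Tabulate prior·likelihood by source: [1] prior 0.18, lik 0.016, product 0.002880; [2] prior 0.55, lik 0.142, product 0.07810; [3] prior 0.27, lik 0.34, product 0.09180.
Normalizing constant = 0.17278; the posterior for Machine 3 is its product over the sum, 0.09180/0.17278 = 0.5313.

Posterior probability ≈ 0.5313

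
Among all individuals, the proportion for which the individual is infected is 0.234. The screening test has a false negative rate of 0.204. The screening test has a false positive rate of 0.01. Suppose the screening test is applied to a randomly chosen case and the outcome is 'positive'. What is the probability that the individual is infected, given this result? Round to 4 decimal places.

P(H | E) ≈ 0.9605

Write H for 'the individual is infected'. Prior odds H:¬H = 0.234/0.766 = 0.30548. For the 'positive' outcome, the likelihood ratio is 0.796/0.01 = 79.600.
Posterior odds = 0.30548 × 79.600 = 24.316, so P(H|E) = 24.316/(1+24.316) = 0.9605.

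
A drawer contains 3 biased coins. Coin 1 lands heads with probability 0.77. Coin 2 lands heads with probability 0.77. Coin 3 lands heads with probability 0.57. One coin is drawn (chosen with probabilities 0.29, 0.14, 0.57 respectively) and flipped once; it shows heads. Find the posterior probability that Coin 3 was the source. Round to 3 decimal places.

P(heads|C1) = 0.77; P(heads|C2) = 0.77; P(heads|C3) = 0.57.
Prior × likelihood for each source: 0.29·0.77=0.2233, 0.14·0.77=0.1078, 0.57·0.57=0.3249. Summing gives P(heads) = 0.65600.
P(Coin 3 | heads) = 0.3249 / 0.65600 = 0.495.

Posterior probability ≈ 0.495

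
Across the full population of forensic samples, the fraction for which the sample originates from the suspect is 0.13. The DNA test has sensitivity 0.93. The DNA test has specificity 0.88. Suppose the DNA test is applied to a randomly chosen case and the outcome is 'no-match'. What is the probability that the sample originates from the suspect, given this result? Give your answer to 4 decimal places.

Let H be the event that the sample originates from the suspect. P(H) = 0.13, so P(¬H) = 0.87. With E the 'no-match' result, P(E|H) = 0.07 and P(E|¬H) = 0.88.
P(E) = 0.07·0.13 + 0.88·0.87 = 0.0091000 + 0.76560 = 0.77470.
By Bayes' theorem, P(H|E) = 0.0091000 / 0.77470 = 0.0117.

P(H | E) ≈ 0.0117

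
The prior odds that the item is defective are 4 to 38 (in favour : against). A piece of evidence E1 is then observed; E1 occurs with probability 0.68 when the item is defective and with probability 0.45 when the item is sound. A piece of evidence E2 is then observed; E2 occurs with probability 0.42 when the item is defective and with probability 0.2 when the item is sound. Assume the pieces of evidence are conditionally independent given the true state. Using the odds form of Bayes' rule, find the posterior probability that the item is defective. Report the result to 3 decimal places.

Posterior probability ≈ 0.250

Prior odds = 4/38 = 0.10526. In log-odds, ln(0.10526) = -2.2513.
Add log likelihood ratios: ln(1.5111) + ln(2.1000) = 1.1548.
Posterior log-odds = -1.0965, so posterior odds = exp(-1.0965) = 0.33404. Converting, P(H|E) = 0.33404/1.3340 = 0.250.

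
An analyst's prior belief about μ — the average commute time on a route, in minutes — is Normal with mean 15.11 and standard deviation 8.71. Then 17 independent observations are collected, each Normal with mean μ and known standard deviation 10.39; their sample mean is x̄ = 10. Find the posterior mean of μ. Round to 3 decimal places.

Posterior mean ≈ 10.395

With known σ, the Normal prior is conjugate. Weight on the data is w = (n/σ²)/(n/σ² + 1/τ₀²) = 0.157477/(0.157477+0.0131815) = 0.92276.
Posterior mean = w·x̄ + (1−w)·μ₀ = 0.92276·10 + 0.077239·15.11 = 10.395.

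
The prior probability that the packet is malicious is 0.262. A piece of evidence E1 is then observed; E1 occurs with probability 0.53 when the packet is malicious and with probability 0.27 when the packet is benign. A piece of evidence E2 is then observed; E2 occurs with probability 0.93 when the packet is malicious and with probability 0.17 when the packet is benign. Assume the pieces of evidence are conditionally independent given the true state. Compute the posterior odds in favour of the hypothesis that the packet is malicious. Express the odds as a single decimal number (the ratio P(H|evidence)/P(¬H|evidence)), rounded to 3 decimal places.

Posterior odds ≈ 3.812

Prior odds = 0.262/(1−0.262) = 0.35501.
Likelihood ratio for E1 = 0.53/0.27 = 1.9630.
Likelihood ratio for E2 = 0.93/0.17 = 5.4706.
Posterior odds = prior odds × LR₁ × LR₂ = 3.8123.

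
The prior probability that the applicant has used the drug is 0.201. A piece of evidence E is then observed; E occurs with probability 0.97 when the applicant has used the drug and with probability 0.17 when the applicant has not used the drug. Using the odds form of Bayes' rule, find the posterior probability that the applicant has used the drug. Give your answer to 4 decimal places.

Prior odds = 0.201/(1−0.201) = 0.25156. In log-odds, ln(0.25156) = -1.3801.
Add log likelihood ratio: ln(5.7059) = 1.7415.
Posterior log-odds = 0.36144, so posterior odds = exp(0.36144) = 1.4354. Converting, P(H|E) = 1.4354/2.4354 = 0.5894.

Posterior probability ≈ 0.5894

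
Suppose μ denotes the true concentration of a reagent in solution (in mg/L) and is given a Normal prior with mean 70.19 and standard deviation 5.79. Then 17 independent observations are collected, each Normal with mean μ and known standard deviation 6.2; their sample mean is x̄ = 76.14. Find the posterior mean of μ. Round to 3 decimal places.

With known σ, the Normal prior is conjugate. Weight on the data is w = (n/σ²)/(n/σ² + 1/τ₀²) = 0.442248/(0.442248+0.0298293) = 0.93681.
Posterior mean = w·x̄ + (1−w)·μ₀ = 0.93681·76.14 + 0.063187·70.19 = 75.764.

Posterior mean ≈ 75.764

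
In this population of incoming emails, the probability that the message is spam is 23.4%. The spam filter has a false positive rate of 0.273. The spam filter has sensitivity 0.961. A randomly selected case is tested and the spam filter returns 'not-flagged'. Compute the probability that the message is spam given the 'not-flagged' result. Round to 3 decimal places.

P(H | E) ≈ 0.016

Write H for 'the message is spam'. Prior odds H:¬H = 0.234/0.766 = 0.30548. For the 'not-flagged' outcome, the likelihood ratio is 0.039/0.727 = 0.053645.
Posterior odds = 0.30548 × 0.053645 = 0.016388, so P(H|E) = 0.016388/(1+0.016388) = 0.016.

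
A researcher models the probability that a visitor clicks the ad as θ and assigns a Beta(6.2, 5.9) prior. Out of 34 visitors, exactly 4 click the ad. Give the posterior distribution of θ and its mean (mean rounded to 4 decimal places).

The binomial likelihood is conjugate to the Beta prior: with 4 successes and 30 failures, the posterior is Beta(6.2+4, 5.9+30) = Beta(10.2, 35.9).
E[θ | data] = 10.2/(10.2+35.9) = 0.2213.

Posterior: Beta(10.2, 35.9); mean ≈ 0.2213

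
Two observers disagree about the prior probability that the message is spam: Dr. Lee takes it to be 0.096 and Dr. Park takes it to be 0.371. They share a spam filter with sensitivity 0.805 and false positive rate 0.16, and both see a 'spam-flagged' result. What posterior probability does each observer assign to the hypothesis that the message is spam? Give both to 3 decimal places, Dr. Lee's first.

P('+'|H) = 0.805, P('+'|¬H) = 0.16.
Dr. Lee: numerator 0.805·0.096 = 0.077280; evidence = 0.077280+0.16·0.904 = 0.22192; posterior = 0.348.
Dr. Park: numerator 0.805·0.371 = 0.29866; evidence = 0.29866+0.16·0.629 = 0.39930; posterior = 0.748.

Dr. Lee: 0.348; Dr. Park: 0.748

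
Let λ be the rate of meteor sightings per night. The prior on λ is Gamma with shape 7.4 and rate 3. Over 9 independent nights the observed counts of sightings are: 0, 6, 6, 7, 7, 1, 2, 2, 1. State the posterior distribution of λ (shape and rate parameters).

Total count ∑xᵢ = 32 over n = 9 nights.
Gamma is conjugate to the Poisson likelihood: posterior is Gamma(shape = 7.4+32 = 39.4, rate = 3+9 = 12).

Posterior: Gamma(shape=39.4, rate=12)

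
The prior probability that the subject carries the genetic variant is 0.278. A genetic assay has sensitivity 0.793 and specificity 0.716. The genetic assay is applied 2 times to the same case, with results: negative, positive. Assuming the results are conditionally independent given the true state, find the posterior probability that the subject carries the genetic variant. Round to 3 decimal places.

Posterior P(H) ≈ 0.237

Let H be the event that the subject carries the genetic variant; start with P(H) = 0.278. P('positive'|H) = 0.793, P('positive'|¬H) = 0.284.
Update on result 1 ('negative'): P(H) ← 0.207·0.2780 / (0.207·0.2780 + 0.716·0.7220) = 0.057546/0.57450 = 0.1002.
Update on result 2 ('positive'): P(H) ← 0.793·0.1002 / (0.793·0.1002 + 0.284·0.8998) = 0.079433/0.33499 = 0.2371.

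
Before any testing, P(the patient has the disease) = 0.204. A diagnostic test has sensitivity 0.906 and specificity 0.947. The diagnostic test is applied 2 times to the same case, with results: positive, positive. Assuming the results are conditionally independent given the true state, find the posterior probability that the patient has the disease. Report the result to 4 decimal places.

Posterior P(H) ≈ 0.9868

With H the event that the patient has the disease, the joint likelihood of the observed sequence is P(data|H) = 0.906·0.906 = 0.82084 and P(data|¬H) = 0.053·0.053 = 0.0028090.
Bayes: P(H|data) = 0.204·0.82084 / (0.204·0.82084 + 0.796·0.0028090) = 0.16745/0.16969 = 0.9868.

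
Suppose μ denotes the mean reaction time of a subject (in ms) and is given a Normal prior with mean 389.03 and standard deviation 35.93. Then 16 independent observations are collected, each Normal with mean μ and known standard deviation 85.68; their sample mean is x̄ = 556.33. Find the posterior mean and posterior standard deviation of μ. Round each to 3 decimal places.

With known σ, the Normal prior is conjugate. Weight on the data is w = (n/σ²)/(n/σ² + 1/τ₀²) = 0.00217952/(0.00217952+0.00077461) = 0.73779.
Posterior mean = w·x̄ + (1−w)·μ₀ = 0.73779·556.33 + 0.26221·389.03 = 512.462. Posterior variance = 1/(0.00217952+0.00077461) = 338.509, so SD = 18.399.

Posterior mean ≈ 512.462; posterior SD ≈ 18.399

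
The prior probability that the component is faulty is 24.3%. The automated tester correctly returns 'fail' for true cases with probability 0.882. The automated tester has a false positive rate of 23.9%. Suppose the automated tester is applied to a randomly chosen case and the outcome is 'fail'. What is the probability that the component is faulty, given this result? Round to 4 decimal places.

P(H | E) ≈ 0.5423

Write H for 'the component is faulty'. Prior odds H:¬H = 0.243/0.757 = 0.32100. For the 'fail' outcome, the likelihood ratio is 0.882/0.239 = 3.6904.
Posterior odds = 0.32100 × 3.6904 = 1.1846, so P(H|E) = 1.1846/(1+1.1846) = 0.5423.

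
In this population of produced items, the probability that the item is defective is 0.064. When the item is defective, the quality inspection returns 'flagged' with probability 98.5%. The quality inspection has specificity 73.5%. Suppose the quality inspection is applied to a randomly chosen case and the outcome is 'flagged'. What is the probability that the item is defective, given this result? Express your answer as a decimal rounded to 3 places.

Write H for 'the item is defective'. Prior odds H:¬H = 0.064/0.936 = 0.068376. For the 'flagged' outcome, the likelihood ratio is 0.985/0.265 = 3.7170.
Posterior odds = 0.068376 × 3.7170 = 0.25415, so P(H|E) = 0.25415/(1+0.25415) = 0.203.

P(H | E) ≈ 0.203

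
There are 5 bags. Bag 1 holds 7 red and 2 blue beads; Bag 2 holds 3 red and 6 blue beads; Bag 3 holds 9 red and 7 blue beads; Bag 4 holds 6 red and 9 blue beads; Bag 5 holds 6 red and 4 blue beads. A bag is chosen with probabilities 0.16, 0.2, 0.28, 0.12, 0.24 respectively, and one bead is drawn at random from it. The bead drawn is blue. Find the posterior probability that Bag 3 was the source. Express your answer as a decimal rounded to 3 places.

P(blue|Bag 1) = 0.2222; P(blue|Bag 2) = 0.6667; P(blue|Bag 3) = 0.4375; P(blue|Bag 4) = 0.6; P(blue|Bag 5) = 0.4.
Prior × likelihood for each source: 0.16·0.2222=0.03556, 0.2·0.6667=0.1333, 0.28·0.4375=0.1225, 0.12·0.6=0.07200, 0.24·0.4=0.09600. Summing gives P(blue) = 0.45939.
P(Bag 3 | blue) = 0.1225 / 0.45939 = 0.267.

Posterior probability ≈ 0.267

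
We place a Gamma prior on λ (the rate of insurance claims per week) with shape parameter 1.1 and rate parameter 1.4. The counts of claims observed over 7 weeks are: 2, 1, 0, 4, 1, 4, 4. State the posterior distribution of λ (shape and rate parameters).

Posterior: Gamma(shape=17.1, rate=8.4)

Total count ∑xᵢ = 16 over n = 7 weeks.
Gamma is conjugate to the Poisson likelihood: posterior is Gamma(shape = 1.1+16 = 17.1, rate = 1.4+7 = 8.4).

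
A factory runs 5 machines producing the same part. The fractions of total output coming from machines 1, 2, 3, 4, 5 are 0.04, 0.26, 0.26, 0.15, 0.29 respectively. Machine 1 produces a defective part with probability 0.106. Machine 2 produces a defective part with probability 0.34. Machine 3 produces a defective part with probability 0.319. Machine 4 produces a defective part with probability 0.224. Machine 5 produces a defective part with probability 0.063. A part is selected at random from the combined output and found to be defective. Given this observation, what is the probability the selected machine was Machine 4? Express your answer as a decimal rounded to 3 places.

Tabulate prior·likelihood by source: [1] prior 0.04, lik 0.106, product 0.004240; [2] prior 0.26, lik 0.34, product 0.08840; [3] prior 0.26, lik 0.319, product 0.08294; [4] prior 0.15, lik 0.224, product 0.03360; [5] prior 0.29, lik 0.063, product 0.01827.
Normalizing constant = 0.22745; the posterior for Machine 4 is its product over the sum, 0.03360/0.22745 = 0.148.

Posterior probability ≈ 0.148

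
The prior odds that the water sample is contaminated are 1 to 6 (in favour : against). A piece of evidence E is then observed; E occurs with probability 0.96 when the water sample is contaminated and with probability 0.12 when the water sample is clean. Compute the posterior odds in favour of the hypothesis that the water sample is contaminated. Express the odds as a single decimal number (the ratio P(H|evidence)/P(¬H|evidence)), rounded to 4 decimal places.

Prior odds = 1/6 = 0.16667.
Likelihood ratio for E = 0.96/0.12 = 8.0000.
Posterior odds = prior odds × LR = 1.3333.

Posterior odds ≈ 1.3333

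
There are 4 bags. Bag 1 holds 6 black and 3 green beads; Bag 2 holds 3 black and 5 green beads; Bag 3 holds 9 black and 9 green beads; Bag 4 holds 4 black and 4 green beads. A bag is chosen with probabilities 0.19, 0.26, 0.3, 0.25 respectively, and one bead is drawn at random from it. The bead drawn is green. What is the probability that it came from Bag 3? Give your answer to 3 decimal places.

Posterior probability ≈ 0.300

Tabulate prior·likelihood by source: [1] prior 0.19, lik 0.3333, product 0.06333; [2] prior 0.26, lik 0.625, product 0.1625; [3] prior 0.3, lik 0.5, product 0.1500; [4] prior 0.25, lik 0.5, product 0.1250.
Normalizing constant = 0.50083; the posterior for Bag 3 is its product over the sum, 0.1500/0.50083 = 0.300.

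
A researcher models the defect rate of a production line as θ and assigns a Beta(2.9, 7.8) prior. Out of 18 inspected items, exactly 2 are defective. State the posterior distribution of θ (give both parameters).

Observing 2 successes and 16 failures updates Beta(2.9, 7.8) by adding the success and failure counts to the two shape parameters: α = 2.9+2 = 4.9, β = 7.8+16 = 23.8.

Posterior: Beta(4.9, 23.8)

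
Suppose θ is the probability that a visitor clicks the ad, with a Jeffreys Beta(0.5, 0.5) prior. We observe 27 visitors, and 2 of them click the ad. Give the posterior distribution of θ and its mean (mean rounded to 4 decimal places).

Posterior: Beta(2.5, 25.5); mean ≈ 0.0893

The binomial likelihood is conjugate to the Beta prior: with 2 successes and 25 failures, the posterior is Beta(0.5+2, 0.5+25) = Beta(2.5, 25.5).
Posterior mean = α/(α+β) = 2.5/28 = 0.0893.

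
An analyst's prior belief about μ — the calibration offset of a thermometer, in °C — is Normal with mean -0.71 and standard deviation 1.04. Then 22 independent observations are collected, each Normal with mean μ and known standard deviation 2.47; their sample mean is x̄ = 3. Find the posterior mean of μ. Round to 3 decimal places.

Prior precision 1/τ₀² = 1/1.04² = 0.924556; data precision n/σ² = 22/2.47² = 3.60603.
Posterior precision = 0.924556 + 3.60603 = 4.53058.
Posterior mean = (0.924556·-0.71 + 3.60603·3) / 4.53058 = 2.243.

Posterior mean ≈ 2.243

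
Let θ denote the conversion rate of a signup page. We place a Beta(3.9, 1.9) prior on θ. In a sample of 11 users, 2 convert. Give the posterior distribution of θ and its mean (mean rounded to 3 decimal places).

The binomial likelihood is conjugate to the Beta prior: with 2 successes and 9 failures, the posterior is Beta(3.9+2, 1.9+9) = Beta(5.9, 10.9).
E[θ | data] = 5.9/(5.9+10.9) = 0.351.

Posterior: Beta(5.9, 10.9); mean ≈ 0.351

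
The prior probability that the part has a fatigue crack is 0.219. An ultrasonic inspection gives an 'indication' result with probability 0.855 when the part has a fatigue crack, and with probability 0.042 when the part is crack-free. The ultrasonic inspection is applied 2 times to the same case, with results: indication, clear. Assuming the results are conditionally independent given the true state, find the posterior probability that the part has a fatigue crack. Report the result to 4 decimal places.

Posterior P(H) ≈ 0.4635

Let H be the event that the part has a fatigue crack; start with P(H) = 0.219. P('indication'|H) = 0.855, P('indication'|¬H) = 0.042.
Update on result 1 ('indication'): P(H) ← 0.855·0.2190 / (0.855·0.2190 + 0.042·0.7810) = 0.18724/0.22005 = 0.8509.
Update on result 2 ('clear'): P(H) ← 0.145·0.8509 / (0.145·0.8509 + 0.958·0.1491) = 0.12339/0.26619 = 0.4635.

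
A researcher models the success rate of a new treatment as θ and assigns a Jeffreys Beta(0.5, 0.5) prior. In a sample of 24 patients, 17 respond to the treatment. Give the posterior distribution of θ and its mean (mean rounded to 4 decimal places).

Posterior: Beta(17.5, 7.5); mean ≈ 0.7000

The binomial likelihood is conjugate to the Beta prior: with 17 successes and 7 failures, the posterior is Beta(0.5+17, 0.5+7) = Beta(17.5, 7.5).
Posterior mean = α/(α+β) = 17.5/25 = 0.7000.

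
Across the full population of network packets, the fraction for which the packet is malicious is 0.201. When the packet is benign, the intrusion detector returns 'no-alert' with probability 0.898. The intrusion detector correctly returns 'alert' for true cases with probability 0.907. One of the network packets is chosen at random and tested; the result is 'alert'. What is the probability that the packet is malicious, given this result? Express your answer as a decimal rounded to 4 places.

P(H | E) ≈ 0.6911

Write H for 'the packet is malicious'. Prior odds H:¬H = 0.201/0.799 = 0.25156. For the 'alert' outcome, the likelihood ratio is 0.907/0.102 = 8.8922.
Posterior odds = 0.25156 × 8.8922 = 2.2370, so P(H|E) = 2.2370/(1+2.2370) = 0.6911.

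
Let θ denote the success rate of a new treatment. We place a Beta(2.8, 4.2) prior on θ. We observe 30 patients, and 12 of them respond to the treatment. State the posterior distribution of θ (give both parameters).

The binomial likelihood is conjugate to the Beta prior: with 12 successes and 18 failures, the posterior is Beta(2.8+12, 4.2+18) = Beta(14.8, 22.2).

Posterior: Beta(14.8, 22.2)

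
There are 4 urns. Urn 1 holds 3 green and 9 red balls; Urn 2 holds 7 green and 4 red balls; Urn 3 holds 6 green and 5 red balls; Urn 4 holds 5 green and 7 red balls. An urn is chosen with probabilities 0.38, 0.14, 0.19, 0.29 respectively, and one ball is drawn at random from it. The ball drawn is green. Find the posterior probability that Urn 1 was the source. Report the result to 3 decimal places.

Posterior probability ≈ 0.233

Tabulate prior·likelihood by source: [1] prior 0.38, lik 0.25, product 0.09500; [2] prior 0.14, lik 0.6364, product 0.08909; [3] prior 0.19, lik 0.5455, product 0.1036; [4] prior 0.29, lik 0.4167, product 0.1208.
Normalizing constant = 0.40856; the posterior for Urn 1 is its product over the sum, 0.09500/0.40856 = 0.233.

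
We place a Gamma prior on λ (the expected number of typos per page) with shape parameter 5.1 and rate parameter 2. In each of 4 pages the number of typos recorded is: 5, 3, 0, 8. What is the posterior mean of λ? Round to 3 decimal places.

The Poisson likelihood adds the total count to the shape and the number of exposure periods to the rate. Here ∑xᵢ = 16 and n = 4, so shape 5.1→21.1 and rate 2→6.
Posterior mean = shape/rate = 21.1/6 = 3.517.

Posterior mean ≈ 3.517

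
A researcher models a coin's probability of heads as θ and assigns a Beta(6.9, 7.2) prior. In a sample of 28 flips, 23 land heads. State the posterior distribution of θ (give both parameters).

Posterior: Beta(29.9, 12.2)

Observing 23 successes and 5 failures updates Beta(6.9, 7.2) by adding the success and failure counts to the two shape parameters: α = 6.9+23 = 29.9, β = 7.2+5 = 12.2.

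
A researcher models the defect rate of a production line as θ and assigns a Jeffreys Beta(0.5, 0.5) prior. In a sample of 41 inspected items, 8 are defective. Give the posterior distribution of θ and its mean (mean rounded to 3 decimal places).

Posterior: Beta(8.5, 33.5); mean ≈ 0.202

Observing 8 successes and 33 failures updates Beta(0.5, 0.5) by adding the success and failure counts to the two shape parameters: α = 0.5+8 = 8.5, β = 0.5+33 = 33.5.
E[θ | data] = 8.5/(8.5+33.5) = 0.202.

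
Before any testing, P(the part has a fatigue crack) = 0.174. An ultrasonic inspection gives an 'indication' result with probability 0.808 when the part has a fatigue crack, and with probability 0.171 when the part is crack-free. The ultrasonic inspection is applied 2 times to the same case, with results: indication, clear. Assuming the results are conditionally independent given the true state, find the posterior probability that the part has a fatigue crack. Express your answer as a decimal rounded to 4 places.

With H the event that the part has a fatigue crack, the joint likelihood of the observed sequence is P(data|H) = 0.808·0.192 = 0.15514 and P(data|¬H) = 0.171·0.829 = 0.14176.
Bayes: P(H|data) = 0.174·0.15514 / (0.174·0.15514 + 0.826·0.14176) = 0.026994/0.14409 = 0.1873.

Posterior P(H) ≈ 0.1873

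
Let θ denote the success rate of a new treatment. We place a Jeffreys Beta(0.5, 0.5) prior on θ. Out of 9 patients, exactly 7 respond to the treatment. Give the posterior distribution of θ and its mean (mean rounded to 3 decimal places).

Posterior: Beta(7.5, 2.5); mean ≈ 0.750

The binomial likelihood is conjugate to the Beta prior: with 7 successes and 2 failures, the posterior is Beta(0.5+7, 0.5+2) = Beta(7.5, 2.5).
E[θ | data] = 7.5/(7.5+2.5) = 0.750.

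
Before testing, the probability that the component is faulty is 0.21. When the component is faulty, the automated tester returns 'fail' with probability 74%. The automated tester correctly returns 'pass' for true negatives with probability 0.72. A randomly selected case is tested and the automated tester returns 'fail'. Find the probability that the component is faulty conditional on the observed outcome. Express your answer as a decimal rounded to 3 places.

Write H for 'the component is faulty'. Prior odds H:¬H = 0.21/0.79 = 0.26582. For the 'fail' outcome, the likelihood ratio is 0.74/0.28 = 2.6429.
Posterior odds = 0.26582 × 2.6429 = 0.70253, so P(H|E) = 0.70253/(1+0.70253) = 0.413.

P(H | E) ≈ 0.413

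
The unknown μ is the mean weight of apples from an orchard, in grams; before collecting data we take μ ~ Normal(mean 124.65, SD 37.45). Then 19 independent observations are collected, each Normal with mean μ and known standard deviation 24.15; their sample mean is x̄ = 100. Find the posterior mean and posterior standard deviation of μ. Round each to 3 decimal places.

With known σ, the Normal prior is conjugate. Weight on the data is w = (n/σ²)/(n/σ² + 1/τ₀²) = 0.0325776/(0.0325776+0.00071301) = 0.97858.
Posterior mean = w·x̄ + (1−w)·μ₀ = 0.97858·100 + 0.021418·124.65 = 100.528. Posterior variance = 1/(0.0325776+0.00071301) = 30.0385, so SD = 5.481.

Posterior mean ≈ 100.528; posterior SD ≈ 5.481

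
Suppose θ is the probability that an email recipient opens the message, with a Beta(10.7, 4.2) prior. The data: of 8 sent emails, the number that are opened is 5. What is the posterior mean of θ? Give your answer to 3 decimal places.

Posterior mean ≈ 0.686

The binomial likelihood is conjugate to the Beta prior: with 5 successes and 3 failures, the posterior is Beta(10.7+5, 4.2+3) = Beta(15.7, 7.2).
Posterior mean = α/(α+β) = 15.7/22.9 = 0.686.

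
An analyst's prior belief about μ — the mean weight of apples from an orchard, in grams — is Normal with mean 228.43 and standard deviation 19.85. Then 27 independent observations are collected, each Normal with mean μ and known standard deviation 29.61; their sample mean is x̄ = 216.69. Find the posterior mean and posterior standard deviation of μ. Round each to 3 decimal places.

Posterior mean ≈ 217.584; posterior SD ≈ 5.477

Prior precision 1/τ₀² = 1/19.85² = 0.00253793; data precision n/σ² = 27/29.61² = 0.0307955.
Posterior precision = 0.00253793 + 0.0307955 = 0.0333334, giving posterior SD = 1/√0.0333334 = 5.477.
Posterior mean = (0.00253793·228.43 + 0.0307955·216.69) / 0.0333334 = 217.584.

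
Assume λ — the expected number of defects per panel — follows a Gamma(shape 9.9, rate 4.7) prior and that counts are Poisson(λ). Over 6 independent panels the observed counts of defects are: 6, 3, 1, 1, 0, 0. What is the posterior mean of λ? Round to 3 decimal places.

Posterior mean ≈ 1.953

Total count ∑xᵢ = 11 over n = 6 panels.
Gamma is conjugate to the Poisson likelihood: posterior is Gamma(shape = 9.9+11 = 20.9, rate = 4.7+6 = 10.7).
Posterior mean = shape/rate = 20.9/10.7 = 1.953.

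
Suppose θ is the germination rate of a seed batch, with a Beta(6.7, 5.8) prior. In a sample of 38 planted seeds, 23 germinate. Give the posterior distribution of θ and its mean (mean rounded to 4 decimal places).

Posterior: Beta(29.7, 20.8); mean ≈ 0.5881

Observing 23 successes and 15 failures updates Beta(6.7, 5.8) by adding the success and failure counts to the two shape parameters: α = 6.7+23 = 29.7, β = 5.8+15 = 20.8.
E[θ | data] = 29.7/(29.7+20.8) = 0.5881.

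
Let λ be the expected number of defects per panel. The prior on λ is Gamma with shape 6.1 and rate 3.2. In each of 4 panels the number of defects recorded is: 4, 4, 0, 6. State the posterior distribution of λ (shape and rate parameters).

Posterior: Gamma(shape=20.1, rate=7.2)

Total count ∑xᵢ = 14 over n = 4 panels.
Gamma is conjugate to the Poisson likelihood: posterior is Gamma(shape = 6.1+14 = 20.1, rate = 3.2+4 = 7.2).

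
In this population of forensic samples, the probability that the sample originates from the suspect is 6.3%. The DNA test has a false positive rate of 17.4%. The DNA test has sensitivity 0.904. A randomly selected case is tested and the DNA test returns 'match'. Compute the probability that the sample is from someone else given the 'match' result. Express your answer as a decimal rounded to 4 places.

P(¬H | E) ≈ 0.7411

Let H be the event that the sample originates from the suspect. P(H) = 0.063, so P(¬H) = 0.937. With E the 'match' result, P(E|H) = 0.904 and P(E|¬H) = 0.174.
P(E) = 0.904·0.063 + 0.174·0.937 = 0.056952 + 0.16304 = 0.21999.
By Bayes' theorem, P(H|E) = 0.056952 / 0.21999 = 0.2589. Hence P(¬H|E) = 1 − 0.2589 = 0.7411.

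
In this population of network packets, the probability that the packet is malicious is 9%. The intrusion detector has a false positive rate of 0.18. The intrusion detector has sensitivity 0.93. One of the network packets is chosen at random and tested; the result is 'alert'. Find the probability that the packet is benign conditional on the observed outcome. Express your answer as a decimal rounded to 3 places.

P(¬H | E) ≈ 0.662

Write H for 'the packet is malicious'. Prior odds H:¬H = 0.09/0.91 = 0.098901. For the 'alert' outcome, the likelihood ratio is 0.93/0.18 = 5.1667.
Posterior odds = 0.098901 × 5.1667 = 0.51099, so P(H|E) = 0.51099/(1+0.51099) = 0.338. Then P(¬H|E) = 1 − 0.338 = 0.662.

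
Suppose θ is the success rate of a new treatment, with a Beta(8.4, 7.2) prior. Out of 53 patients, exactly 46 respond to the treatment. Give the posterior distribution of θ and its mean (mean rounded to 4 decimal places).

Posterior: Beta(54.4, 14.2); mean ≈ 0.7930

Observing 46 successes and 7 failures updates Beta(8.4, 7.2) by adding the success and failure counts to the two shape parameters: α = 8.4+46 = 54.4, β = 7.2+7 = 14.2.
E[θ | data] = 54.4/(54.4+14.2) = 0.7930.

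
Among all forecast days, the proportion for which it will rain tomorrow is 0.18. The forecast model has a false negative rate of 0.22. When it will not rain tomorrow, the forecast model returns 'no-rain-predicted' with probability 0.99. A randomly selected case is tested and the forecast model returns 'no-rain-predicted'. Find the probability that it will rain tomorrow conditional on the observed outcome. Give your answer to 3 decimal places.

Write H for 'it will rain tomorrow'. Prior odds H:¬H = 0.18/0.82 = 0.21951. For the 'no-rain-predicted' outcome, the likelihood ratio is 0.22/0.99 = 0.22222.
Posterior odds = 0.21951 × 0.22222 = 0.048780, so P(H|E) = 0.048780/(1+0.048780) = 0.047.

P(H | E) ≈ 0.047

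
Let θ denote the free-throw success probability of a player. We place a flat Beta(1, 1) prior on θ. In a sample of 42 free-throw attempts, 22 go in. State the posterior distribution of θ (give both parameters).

The binomial likelihood is conjugate to the Beta prior: with 22 successes and 20 failures, the posterior is Beta(1+22, 1+20) = Beta(23, 21).

Posterior: Beta(23, 21)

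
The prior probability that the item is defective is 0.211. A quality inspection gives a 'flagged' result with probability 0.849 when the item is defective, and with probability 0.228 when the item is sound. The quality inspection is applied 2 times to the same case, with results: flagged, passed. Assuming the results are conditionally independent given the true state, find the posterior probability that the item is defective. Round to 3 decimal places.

With H the event that the item is defective, the joint likelihood of the observed sequence is P(data|H) = 0.849·0.151 = 0.12820 and P(data|¬H) = 0.228·0.772 = 0.17602.
Bayes: P(H|data) = 0.211·0.12820 / (0.211·0.12820 + 0.789·0.17602) = 0.027050/0.16593 = 0.1630.

Posterior P(H) ≈ 0.163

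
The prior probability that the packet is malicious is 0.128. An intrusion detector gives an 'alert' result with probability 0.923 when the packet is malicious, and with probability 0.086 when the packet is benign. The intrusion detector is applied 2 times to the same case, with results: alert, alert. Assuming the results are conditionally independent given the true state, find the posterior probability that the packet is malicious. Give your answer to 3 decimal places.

Let H be the event that the packet is malicious; start with P(H) = 0.128. P('alert'|H) = 0.923, P('alert'|¬H) = 0.086.
Update on result 1 ('alert'): P(H) ← 0.923·0.1280 / (0.923·0.1280 + 0.086·0.8720) = 0.11814/0.19314 = 0.6117.
Update on result 2 ('alert'): P(H) ← 0.923·0.6117 / (0.923·0.6117 + 0.086·0.3883) = 0.56461/0.59800 = 0.9442.

Posterior P(H) ≈ 0.944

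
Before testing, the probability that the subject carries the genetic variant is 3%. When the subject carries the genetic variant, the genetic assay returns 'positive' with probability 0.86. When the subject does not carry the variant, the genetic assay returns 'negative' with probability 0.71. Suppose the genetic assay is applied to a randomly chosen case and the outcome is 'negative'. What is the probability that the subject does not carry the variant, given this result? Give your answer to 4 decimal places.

P(¬H | E) ≈ 0.9939

Write H for 'the subject carries the genetic variant'. Prior odds H:¬H = 0.03/0.97 = 0.030928. For the 'negative' outcome, the likelihood ratio is 0.14/0.71 = 0.19718.
Posterior odds = 0.030928 × 0.19718 = 0.0060984, so P(H|E) = 0.0060984/(1+0.0060984) = 0.0061. Then P(¬H|E) = 1 − 0.0061 = 0.9939.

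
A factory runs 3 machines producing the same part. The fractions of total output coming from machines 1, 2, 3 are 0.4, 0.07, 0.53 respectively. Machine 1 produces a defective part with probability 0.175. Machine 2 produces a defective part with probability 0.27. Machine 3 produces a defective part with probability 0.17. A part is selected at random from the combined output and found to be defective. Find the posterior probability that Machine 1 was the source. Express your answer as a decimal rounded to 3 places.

Posterior probability ≈ 0.391

P(defective|M1) = 0.175; P(defective|M2) = 0.27; P(defective|M3) = 0.17.
Prior × likelihood for each source: 0.4·0.175=0.07000, 0.07·0.27=0.01890, 0.53·0.17=0.09010. Summing gives P(defective) = 0.17900.
P(Machine 1 | defective) = 0.07000 / 0.17900 = 0.391.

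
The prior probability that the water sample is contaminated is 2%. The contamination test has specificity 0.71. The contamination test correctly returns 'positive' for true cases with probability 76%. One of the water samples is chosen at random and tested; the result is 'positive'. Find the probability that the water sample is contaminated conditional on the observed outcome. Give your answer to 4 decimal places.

Write H for 'the water sample is contaminated'. Prior odds H:¬H = 0.02/0.98 = 0.020408. For the 'positive' outcome, the likelihood ratio is 0.76/0.29 = 2.6207.
Posterior odds = 0.020408 × 2.6207 = 0.053483, so P(H|E) = 0.053483/(1+0.053483) = 0.0508.

P(H | E) ≈ 0.0508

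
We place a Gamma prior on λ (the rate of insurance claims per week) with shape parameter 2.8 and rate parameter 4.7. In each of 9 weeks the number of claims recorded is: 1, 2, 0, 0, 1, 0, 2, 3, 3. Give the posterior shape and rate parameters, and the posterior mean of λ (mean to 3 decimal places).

The Poisson likelihood adds the total count to the shape and the number of exposure periods to the rate. Here ∑xᵢ = 12 and n = 9, so shape 2.8→14.8 and rate 4.7→13.7.
Posterior mean = shape/rate = 14.8/13.7 = 1.080.

Posterior: Gamma(shape=14.8, rate=13.7); mean ≈ 1.080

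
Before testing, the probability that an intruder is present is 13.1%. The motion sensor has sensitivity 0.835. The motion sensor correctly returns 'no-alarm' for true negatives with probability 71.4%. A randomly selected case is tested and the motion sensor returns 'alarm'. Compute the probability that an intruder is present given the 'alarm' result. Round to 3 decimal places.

Let H be the event that an intruder is present. P(H) = 0.131, so P(¬H) = 0.869. With E the 'alarm' result, P(E|H) = 0.835 and P(E|¬H) = 0.286.
P(E) = 0.835·0.131 + 0.286·0.869 = 0.10938 + 0.24853 = 0.35792.
By Bayes' theorem, P(H|E) = 0.10938 / 0.35792 = 0.306.

P(H | E) ≈ 0.306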